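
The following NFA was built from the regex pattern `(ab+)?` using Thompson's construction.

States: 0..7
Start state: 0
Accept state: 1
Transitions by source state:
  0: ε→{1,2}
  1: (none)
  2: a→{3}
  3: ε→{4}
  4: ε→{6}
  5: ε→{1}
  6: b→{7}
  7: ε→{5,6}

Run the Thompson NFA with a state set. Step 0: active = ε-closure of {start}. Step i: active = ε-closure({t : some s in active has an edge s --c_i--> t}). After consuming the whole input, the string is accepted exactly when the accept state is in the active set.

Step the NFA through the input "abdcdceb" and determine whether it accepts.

Answer: REJECT

Steps:
initial (ε-close {0}): {0,1,2}
'a' @ 1: {3,4,6}
'b' @ 2: {1,5,6,7}  [accepting]
'd' @ 3: {}  — no active states
rest 'cdceb' ignored (set empty)
end set {} — state 1 not in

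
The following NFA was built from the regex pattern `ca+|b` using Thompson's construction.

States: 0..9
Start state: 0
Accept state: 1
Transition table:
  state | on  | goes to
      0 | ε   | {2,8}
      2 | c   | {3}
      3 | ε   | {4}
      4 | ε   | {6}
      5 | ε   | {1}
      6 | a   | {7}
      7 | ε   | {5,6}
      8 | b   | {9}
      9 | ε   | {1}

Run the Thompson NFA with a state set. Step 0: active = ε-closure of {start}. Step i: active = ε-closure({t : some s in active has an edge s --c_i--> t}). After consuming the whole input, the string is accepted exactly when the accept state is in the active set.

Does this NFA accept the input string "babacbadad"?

Answer: REJECT

Trace:
S₀ = ε-closure({0}) = {0,2,8}
'b' @ 1: {1,9}  ✓accept
'a' @ 2: {}  — no active states
rest 'bacbadad' ignored (set empty)
end set {} — state 1 not in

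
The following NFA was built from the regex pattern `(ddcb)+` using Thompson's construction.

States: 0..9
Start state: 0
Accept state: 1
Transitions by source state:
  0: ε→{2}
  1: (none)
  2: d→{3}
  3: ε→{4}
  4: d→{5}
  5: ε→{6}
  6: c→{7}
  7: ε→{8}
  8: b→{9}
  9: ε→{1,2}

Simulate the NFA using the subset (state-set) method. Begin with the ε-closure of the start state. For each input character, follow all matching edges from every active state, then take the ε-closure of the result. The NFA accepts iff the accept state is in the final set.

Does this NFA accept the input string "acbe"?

start: ε-closure({0}) = {0,2}
'a' @ 1: {}  — no active states
rest 'cbe' ignored (set empty)
after full input: {}  (accept=1 not in)

Answer: REJECT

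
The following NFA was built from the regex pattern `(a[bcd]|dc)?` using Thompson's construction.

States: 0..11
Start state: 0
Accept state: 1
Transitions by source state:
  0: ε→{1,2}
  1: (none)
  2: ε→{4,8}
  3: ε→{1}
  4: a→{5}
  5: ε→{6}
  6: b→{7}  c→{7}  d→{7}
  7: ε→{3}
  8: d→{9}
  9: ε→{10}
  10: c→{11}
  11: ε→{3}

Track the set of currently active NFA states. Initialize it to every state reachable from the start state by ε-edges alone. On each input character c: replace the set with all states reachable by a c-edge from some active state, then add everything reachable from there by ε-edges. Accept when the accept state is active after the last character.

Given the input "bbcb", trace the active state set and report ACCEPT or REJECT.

Answer: REJECT

Trace:
S₀ = ε-closure({0}) = {0,1,2,4,8}
'b' @ 1: {}  — dead — no transitions
rest 'bcb' ignored (set empty)
final: {}; accept 1 not in set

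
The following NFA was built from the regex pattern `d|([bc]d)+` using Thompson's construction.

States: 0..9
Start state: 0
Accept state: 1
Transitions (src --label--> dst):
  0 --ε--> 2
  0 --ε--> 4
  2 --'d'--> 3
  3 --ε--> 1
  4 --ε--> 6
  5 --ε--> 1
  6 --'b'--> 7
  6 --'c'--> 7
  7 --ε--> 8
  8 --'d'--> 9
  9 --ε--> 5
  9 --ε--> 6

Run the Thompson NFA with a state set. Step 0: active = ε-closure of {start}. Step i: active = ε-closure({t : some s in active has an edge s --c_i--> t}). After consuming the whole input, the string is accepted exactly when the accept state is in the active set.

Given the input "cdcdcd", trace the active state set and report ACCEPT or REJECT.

start: ε-closure({0}) = {0,2,4,6}
'c' @ 1: {7,8}
'd' @ 2: {1,5,6,9}  (accept∈set)
'c' @ 3: {7,8}
'd' @ 4: {1,5,6,9}  (accept∈set)
'c' @ 5: {7,8}
'd' @ 6: {1,5,6,9}  (accept∈set)
after full input: {1,5,6,9}  (accept=1 in)

Answer: ACCEPT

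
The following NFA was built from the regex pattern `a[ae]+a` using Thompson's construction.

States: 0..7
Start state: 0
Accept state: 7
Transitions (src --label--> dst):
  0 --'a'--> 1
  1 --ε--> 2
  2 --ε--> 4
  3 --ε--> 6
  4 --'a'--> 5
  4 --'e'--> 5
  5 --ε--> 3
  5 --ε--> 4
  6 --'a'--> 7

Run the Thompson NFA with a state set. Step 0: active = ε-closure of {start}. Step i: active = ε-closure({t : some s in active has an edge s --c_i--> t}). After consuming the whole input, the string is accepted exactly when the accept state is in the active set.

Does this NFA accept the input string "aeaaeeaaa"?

Answer: ACCEPT

Trace:
start: ε-closure({0}) = {0}
'a' @ 1: {1,2,4}
'e' @ 2: {3,4,5,6}
'a' @ 3: {3,4,5,6,7}  [accepting]
'a' @ 4: {3,4,5,6,7}  [accepting]
'e' @ 5: {3,4,5,6}
'e' @ 6: {3,4,5,6}
'a' @ 7: {3,4,5,6,7}  [accepting]
'a' @ 8: {3,4,5,6,7}  [accepting]
'a' @ 9: {3,4,5,6,7}  [accepting]
after full input: {3,4,5,6,7}  (accept=7 in)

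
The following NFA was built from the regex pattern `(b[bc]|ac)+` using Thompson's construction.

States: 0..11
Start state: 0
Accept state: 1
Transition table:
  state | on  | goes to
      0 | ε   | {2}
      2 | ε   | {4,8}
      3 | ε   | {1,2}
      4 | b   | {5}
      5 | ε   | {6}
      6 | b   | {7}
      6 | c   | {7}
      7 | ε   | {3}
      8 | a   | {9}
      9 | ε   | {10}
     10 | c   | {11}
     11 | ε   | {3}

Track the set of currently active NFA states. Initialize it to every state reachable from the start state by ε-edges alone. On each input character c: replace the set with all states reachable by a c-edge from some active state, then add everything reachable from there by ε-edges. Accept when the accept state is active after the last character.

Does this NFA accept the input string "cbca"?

S₀ = ε-closure({0}) = {0,2,4,8}
'c' @ 1: {}  — dead — no transitions
rest 'bca' ignored (set empty)
after full input: {}  (accept=1 not in)

Answer: REJECT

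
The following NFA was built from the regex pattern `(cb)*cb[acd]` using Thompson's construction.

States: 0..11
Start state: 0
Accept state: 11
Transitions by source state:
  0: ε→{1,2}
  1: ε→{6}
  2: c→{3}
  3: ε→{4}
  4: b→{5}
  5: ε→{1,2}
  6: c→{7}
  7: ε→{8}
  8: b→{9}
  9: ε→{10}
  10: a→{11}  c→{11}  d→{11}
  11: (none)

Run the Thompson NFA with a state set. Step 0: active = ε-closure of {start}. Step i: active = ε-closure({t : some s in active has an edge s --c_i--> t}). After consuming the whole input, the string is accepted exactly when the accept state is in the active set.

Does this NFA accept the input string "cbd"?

initial (ε-close {0}): {0,1,2,6}
'c' @ 1: {3,4,7,8}
'b' @ 2: {1,2,5,6,9,10}
'd' @ 3: {11}  [accepting]
final: {11}; accept 11 in set

Answer: ACCEPT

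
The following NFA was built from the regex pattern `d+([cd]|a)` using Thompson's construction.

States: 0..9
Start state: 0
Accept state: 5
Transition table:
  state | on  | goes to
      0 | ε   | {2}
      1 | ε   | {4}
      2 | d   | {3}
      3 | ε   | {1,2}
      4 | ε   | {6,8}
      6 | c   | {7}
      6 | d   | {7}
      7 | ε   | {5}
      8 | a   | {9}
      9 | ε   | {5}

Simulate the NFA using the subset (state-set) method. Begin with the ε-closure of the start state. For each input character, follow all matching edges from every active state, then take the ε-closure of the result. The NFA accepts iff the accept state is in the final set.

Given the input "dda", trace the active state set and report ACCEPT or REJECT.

S₀ = ε-closure({0}) = {0,2}
'd' @ 1: {1,2,3,4,6,8}
'd' @ 2: {1,2,3,4,5,6,7,8}  [accepting]
'a' @ 3: {5,9}  [accepting]
final: {5,9}; accept 5 in set

Answer: ACCEPT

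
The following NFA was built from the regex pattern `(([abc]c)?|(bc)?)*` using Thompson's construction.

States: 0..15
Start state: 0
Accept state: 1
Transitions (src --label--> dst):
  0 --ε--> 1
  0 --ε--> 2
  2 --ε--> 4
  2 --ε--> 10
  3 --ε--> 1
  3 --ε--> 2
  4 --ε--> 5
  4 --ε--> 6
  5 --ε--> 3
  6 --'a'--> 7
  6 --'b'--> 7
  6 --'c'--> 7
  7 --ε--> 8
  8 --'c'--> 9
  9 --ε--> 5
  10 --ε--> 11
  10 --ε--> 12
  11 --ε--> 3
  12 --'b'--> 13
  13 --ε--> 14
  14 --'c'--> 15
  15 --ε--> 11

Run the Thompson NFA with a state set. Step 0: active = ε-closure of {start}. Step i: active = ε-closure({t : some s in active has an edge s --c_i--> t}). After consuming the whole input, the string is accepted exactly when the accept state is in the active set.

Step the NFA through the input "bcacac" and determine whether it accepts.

initial (ε-close {0}): {0,1,2,3,4,5,6,10,11,12}
'b' @ 1: {7,8,13,14}
'c' @ 2: {1,2,3,4,5,6,9,10,11,12,15}  [accepting]
'a' @ 3: {7,8}
'c' @ 4: {1,2,3,4,5,6,9,10,11,12}  [accepting]
'a' @ 5: {7,8}
'c' @ 6: {1,2,3,4,5,6,9,10,11,12}  [accepting]
final: {1,2,3,4,5,6,9,10,11,12}; accept 1 in set

Answer: ACCEPT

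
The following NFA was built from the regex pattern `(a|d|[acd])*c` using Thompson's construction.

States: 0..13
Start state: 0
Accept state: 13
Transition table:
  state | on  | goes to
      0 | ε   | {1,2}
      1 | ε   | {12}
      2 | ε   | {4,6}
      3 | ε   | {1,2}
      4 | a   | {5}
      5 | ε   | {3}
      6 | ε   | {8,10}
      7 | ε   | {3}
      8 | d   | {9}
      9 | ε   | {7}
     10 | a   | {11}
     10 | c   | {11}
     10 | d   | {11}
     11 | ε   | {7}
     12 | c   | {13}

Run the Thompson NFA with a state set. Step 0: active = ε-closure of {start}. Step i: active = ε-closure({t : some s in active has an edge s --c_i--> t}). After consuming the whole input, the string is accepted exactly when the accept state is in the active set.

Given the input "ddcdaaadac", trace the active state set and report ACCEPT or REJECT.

Answer: ACCEPT

Derivation:
start: ε-closure({0}) = {0,1,2,4,6,8,10,12}
'd' @ 1: {1,2,3,4,6,7,8,9,10,11,12}
'd' @ 2: {1,2,3,4,6,7,8,9,10,11,12}
'c' @ 3: {1,2,3,4,6,7,8,10,11,12,13}  ✓accept
'd' @ 4: {1,2,3,4,6,7,8,9,10,11,12}
'a' @ 5: {1,2,3,4,5,6,7,8,10,11,12}
'a' @ 6: {1,2,3,4,5,6,7,8,10,11,12}
'a' @ 7: {1,2,3,4,5,6,7,8,10,11,12}
'd' @ 8: {1,2,3,4,6,7,8,9,10,11,12}
'a' @ 9: {1,2,3,4,5,6,7,8,10,11,12}
'c' @ 10: {1,2,3,4,6,7,8,10,11,12,13}  ✓accept
after full input: {1,2,3,4,6,7,8,10,11,12,13}  (accept=13 in)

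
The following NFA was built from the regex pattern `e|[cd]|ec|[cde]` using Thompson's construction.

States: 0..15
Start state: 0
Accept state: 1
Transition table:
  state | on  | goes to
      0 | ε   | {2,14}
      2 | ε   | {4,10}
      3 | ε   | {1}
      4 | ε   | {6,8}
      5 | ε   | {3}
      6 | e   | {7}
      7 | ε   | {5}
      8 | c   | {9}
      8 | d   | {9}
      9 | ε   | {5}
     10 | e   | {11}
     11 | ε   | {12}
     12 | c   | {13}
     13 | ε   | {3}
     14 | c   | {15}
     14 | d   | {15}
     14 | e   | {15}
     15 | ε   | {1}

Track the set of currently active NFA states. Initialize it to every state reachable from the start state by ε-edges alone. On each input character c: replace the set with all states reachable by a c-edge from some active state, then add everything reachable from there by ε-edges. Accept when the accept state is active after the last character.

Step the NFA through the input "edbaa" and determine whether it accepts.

Answer: REJECT

Trace:
initial (ε-close {0}): {0,2,4,6,8,10,14}
'e' @ 1: {1,3,5,7,11,12,15}  [accepting]
'd' @ 2: {}  — dead — no transitions
rest 'baa' ignored (set empty)
after full input: {}  (accept=1 not in)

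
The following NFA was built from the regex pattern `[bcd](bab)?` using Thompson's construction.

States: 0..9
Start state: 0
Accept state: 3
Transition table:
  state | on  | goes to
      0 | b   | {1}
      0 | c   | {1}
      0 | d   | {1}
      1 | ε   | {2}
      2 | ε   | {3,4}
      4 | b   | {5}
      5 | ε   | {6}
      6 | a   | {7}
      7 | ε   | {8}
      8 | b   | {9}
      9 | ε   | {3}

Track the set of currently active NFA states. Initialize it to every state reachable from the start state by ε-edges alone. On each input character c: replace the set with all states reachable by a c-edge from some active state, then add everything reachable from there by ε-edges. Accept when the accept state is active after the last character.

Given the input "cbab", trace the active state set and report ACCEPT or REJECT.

Answer: ACCEPT

Steps:
initial (ε-close {0}): {0}
'c' @ 1: {1,2,3,4}  ✓accept
'b' @ 2: {5,6}
'a' @ 3: {7,8}
'b' @ 4: {3,9}  ✓accept
end set {3,9} — state 3 in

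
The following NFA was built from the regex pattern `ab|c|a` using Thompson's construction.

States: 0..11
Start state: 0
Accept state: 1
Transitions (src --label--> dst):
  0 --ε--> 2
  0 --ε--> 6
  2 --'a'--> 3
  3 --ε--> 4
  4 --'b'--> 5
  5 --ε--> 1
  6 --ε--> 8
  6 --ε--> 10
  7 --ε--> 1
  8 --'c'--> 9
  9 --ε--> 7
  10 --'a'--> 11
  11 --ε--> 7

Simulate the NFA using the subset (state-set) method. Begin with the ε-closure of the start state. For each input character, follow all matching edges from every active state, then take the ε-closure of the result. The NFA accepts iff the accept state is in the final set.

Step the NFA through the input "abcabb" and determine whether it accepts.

Answer: REJECT

Steps:
start: ε-closure({0}) = {0,2,6,8,10}
'a' @ 1: {1,3,4,7,11}  ✓accept
'b' @ 2: {1,5}  ✓accept
'c' @ 3: {}  — state set empty
rest 'abb' ignored (set empty)
final: {}; accept 1 not in set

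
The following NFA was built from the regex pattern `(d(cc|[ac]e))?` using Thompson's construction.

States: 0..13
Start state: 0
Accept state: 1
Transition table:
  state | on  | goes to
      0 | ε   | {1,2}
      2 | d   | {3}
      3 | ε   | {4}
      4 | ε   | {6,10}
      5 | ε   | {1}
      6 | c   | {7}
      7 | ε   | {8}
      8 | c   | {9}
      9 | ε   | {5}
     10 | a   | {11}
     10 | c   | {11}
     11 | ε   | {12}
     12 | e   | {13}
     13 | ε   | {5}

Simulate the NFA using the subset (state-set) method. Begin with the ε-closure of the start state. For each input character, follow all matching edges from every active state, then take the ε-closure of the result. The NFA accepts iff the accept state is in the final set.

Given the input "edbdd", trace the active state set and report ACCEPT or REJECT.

start: ε-closure({0}) = {0,1,2}
'e' @ 1: {}  — no active states
rest 'dbdd' ignored (set empty)
end set {} — state 1 not in

Answer: REJECT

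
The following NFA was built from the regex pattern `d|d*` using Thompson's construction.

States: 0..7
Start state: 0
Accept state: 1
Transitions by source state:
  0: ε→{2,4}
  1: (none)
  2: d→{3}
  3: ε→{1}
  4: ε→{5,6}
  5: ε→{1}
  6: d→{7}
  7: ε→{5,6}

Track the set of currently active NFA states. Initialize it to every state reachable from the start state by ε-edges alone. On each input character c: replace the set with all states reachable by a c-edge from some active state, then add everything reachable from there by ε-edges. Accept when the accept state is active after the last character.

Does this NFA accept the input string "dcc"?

S₀ = ε-closure({0}) = {0,1,2,4,5,6}
'd' @ 1: {1,3,5,6,7}  ✓accept
'c' @ 2: {}  — no active states
rest 'c' ignored (set empty)
after full input: {}  (accept=1 not in)

Answer: REJECT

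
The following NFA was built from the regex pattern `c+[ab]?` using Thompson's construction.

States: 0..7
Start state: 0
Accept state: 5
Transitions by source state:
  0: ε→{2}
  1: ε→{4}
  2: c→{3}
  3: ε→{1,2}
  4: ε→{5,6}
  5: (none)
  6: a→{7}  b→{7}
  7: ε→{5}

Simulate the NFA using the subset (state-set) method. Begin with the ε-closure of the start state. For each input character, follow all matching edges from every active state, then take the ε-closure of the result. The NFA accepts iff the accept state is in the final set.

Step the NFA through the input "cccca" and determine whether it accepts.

S₀ = ε-closure({0}) = {0,2}
'c' @ 1: {1,2,3,4,5,6}  ✓accept
'c' @ 2: {1,2,3,4,5,6}  ✓accept
'c' @ 3: {1,2,3,4,5,6}  ✓accept
'c' @ 4: {1,2,3,4,5,6}  ✓accept
'a' @ 5: {5,7}  ✓accept
end set {5,7} — state 5 in

Answer: ACCEPT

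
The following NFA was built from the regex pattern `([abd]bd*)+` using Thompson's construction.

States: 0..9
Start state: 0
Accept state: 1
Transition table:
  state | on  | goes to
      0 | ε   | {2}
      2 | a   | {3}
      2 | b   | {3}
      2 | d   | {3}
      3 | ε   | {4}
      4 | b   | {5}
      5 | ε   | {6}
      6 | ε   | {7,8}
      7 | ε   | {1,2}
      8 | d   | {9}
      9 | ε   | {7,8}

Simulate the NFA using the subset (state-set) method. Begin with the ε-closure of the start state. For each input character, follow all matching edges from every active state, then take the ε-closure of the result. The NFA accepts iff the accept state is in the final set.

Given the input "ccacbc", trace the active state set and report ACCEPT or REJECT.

Answer: REJECT

Steps:
S₀ = ε-closure({0}) = {0,2}
'c' @ 1: {}  — no active states
rest 'cacbc' ignored (set empty)
after full input: {}  (accept=1 not in)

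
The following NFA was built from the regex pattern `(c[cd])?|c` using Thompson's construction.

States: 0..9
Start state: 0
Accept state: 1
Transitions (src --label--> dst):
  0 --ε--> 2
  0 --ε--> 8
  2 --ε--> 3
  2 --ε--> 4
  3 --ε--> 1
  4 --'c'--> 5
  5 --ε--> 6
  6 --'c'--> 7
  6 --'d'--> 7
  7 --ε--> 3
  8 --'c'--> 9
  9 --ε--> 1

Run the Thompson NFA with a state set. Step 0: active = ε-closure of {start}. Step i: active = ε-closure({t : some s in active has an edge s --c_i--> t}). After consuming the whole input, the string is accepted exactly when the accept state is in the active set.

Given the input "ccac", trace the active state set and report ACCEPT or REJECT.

S₀ = ε-closure({0}) = {0,1,2,3,4,8}
'c' @ 1: {1,5,6,9}  [accepting]
'c' @ 2: {1,3,7}  [accepting]
'a' @ 3: {}  — state set empty
rest 'c' ignored (set empty)
after full input: {}  (accept=1 not in)

Answer: REJECT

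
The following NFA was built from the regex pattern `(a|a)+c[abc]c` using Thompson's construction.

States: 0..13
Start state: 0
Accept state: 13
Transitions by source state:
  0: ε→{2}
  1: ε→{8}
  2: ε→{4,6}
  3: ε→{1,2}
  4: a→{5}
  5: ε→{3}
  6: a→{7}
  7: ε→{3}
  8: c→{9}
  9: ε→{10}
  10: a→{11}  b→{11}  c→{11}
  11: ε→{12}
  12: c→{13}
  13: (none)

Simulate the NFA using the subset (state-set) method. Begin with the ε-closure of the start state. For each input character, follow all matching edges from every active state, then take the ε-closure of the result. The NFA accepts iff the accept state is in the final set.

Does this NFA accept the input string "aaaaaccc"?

start: ε-closure({0}) = {0,2,4,6}
'a' @ 1: {1,2,3,4,5,6,7,8}
'a' @ 2: {1,2,3,4,5,6,7,8}
'a' @ 3: {1,2,3,4,5,6,7,8}
'a' @ 4: {1,2,3,4,5,6,7,8}
'a' @ 5: {1,2,3,4,5,6,7,8}
'c' @ 6: {9,10}
'c' @ 7: {11,12}
'c' @ 8: {13}  ✓accept
end set {13} — state 13 in

Answer: ACCEPT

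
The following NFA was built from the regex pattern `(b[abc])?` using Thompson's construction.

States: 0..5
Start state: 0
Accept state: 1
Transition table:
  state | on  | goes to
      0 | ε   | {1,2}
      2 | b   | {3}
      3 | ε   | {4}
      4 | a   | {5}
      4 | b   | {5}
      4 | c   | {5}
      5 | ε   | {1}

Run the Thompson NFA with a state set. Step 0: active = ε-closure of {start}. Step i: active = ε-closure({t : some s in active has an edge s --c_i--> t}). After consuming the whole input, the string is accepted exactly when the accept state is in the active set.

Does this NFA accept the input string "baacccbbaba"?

Answer: REJECT

Trace:
initial (ε-close {0}): {0,1,2}
'b' @ 1: {3,4}
'a' @ 2: {1,5}  ✓accept
'a' @ 3: {}  — dead — no transitions
rest 'cccbbaba' ignored (set empty)
end set {} — state 1 not in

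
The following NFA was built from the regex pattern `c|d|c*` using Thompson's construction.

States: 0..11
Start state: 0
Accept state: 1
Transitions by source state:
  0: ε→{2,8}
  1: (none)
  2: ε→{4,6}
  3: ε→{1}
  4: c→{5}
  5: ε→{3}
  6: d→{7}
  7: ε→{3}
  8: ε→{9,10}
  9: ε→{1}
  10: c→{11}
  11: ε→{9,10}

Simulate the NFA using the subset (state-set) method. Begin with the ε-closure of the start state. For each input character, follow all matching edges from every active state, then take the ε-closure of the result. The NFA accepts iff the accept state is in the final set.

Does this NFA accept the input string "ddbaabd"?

Answer: REJECT

Trace:
initial (ε-close {0}): {0,1,2,4,6,8,9,10}
'd' @ 1: {1,3,7}  [accepting]
'd' @ 2: {}  — state set empty
rest 'baabd' ignored (set empty)
after full input: {}  (accept=1 not in)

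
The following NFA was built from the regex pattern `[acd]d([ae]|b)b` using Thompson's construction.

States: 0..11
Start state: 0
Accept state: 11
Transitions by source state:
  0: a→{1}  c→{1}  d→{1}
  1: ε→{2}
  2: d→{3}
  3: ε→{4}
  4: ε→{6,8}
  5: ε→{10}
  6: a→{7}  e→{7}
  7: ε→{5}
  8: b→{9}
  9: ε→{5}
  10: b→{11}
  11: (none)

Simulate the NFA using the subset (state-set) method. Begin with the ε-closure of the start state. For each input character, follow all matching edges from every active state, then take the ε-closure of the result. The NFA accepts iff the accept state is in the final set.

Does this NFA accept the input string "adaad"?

S₀ = ε-closure({0}) = {0}
'a' @ 1: {1,2}
'd' @ 2: {3,4,6,8}
'a' @ 3: {5,7,10}
'a' @ 4: {}  — state set empty
rest 'd' ignored (set empty)
final: {}; accept 11 not in set

Answer: REJECT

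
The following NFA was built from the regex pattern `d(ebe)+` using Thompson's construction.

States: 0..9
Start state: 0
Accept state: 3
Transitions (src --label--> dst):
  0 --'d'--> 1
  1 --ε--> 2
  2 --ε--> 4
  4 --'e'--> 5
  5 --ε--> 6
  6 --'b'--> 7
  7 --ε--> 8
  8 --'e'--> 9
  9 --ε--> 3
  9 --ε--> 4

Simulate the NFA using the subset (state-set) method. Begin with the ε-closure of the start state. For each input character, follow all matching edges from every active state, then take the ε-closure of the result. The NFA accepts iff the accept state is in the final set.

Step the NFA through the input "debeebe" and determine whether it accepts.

Answer: ACCEPT

Derivation:
initial (ε-close {0}): {0}
'd' @ 1: {1,2,4}
'e' @ 2: {5,6}
'b' @ 3: {7,8}
'e' @ 4: {3,4,9}  [accepting]
'e' @ 5: {5,6}
'b' @ 6: {7,8}
'e' @ 7: {3,4,9}  [accepting]
final: {3,4,9}; accept 3 in set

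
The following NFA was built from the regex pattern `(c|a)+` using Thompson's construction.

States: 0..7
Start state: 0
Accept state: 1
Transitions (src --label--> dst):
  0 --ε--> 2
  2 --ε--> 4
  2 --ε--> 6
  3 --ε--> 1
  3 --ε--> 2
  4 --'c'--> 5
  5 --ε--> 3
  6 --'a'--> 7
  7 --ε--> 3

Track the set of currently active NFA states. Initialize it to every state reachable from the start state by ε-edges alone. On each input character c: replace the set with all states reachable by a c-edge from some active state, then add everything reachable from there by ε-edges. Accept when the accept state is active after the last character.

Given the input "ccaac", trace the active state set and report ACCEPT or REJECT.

start: ε-closure({0}) = {0,2,4,6}
'c' @ 1: {1,2,3,4,5,6}  (accept∈set)
'c' @ 2: {1,2,3,4,5,6}  (accept∈set)
'a' @ 3: {1,2,3,4,6,7}  (accept∈set)
'a' @ 4: {1,2,3,4,6,7}  (accept∈set)
'c' @ 5: {1,2,3,4,5,6}  (accept∈set)
after full input: {1,2,3,4,5,6}  (accept=1 in)

Answer: ACCEPT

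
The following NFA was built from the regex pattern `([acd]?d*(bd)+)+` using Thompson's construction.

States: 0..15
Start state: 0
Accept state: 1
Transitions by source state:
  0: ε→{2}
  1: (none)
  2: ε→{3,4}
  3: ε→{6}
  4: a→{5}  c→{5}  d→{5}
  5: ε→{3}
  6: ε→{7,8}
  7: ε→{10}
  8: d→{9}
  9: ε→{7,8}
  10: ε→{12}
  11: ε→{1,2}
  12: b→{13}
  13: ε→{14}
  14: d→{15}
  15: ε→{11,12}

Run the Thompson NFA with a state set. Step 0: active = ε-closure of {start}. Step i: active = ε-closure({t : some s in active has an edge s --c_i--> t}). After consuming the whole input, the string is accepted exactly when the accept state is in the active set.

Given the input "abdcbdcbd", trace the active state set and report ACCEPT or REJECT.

initial (ε-close {0}): {0,2,3,4,6,7,8,10,12}
'a' @ 1: {3,5,6,7,8,10,12}
'b' @ 2: {13,14}
'd' @ 3: {1,2,3,4,6,7,8,10,11,12,15}  ✓accept
'c' @ 4: {3,5,6,7,8,10,12}
'b' @ 5: {13,14}
'd' @ 6: {1,2,3,4,6,7,8,10,11,12,15}  ✓accept
'c' @ 7: {3,5,6,7,8,10,12}
'b' @ 8: {13,14}
'd' @ 9: {1,2,3,4,6,7,8,10,11,12,15}  ✓accept
after full input: {1,2,3,4,6,7,8,10,11,12,15}  (accept=1 in)

Answer: ACCEPT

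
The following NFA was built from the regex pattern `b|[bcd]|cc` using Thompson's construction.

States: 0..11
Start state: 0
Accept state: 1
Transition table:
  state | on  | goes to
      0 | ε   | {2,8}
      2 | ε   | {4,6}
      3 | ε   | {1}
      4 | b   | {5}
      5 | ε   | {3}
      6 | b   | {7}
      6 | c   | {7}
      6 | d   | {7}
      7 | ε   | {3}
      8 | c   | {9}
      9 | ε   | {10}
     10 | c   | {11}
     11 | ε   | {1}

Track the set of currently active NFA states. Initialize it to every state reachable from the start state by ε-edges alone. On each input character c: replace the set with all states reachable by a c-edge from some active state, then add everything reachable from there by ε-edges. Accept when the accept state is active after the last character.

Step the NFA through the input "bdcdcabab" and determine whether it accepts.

Answer: REJECT

Trace:
start: ε-closure({0}) = {0,2,4,6,8}
'b' @ 1: {1,3,5,7}  [accepting]
'd' @ 2: {}  — no active states
rest 'cdcabab' ignored (set empty)
final: {}; accept 1 not in set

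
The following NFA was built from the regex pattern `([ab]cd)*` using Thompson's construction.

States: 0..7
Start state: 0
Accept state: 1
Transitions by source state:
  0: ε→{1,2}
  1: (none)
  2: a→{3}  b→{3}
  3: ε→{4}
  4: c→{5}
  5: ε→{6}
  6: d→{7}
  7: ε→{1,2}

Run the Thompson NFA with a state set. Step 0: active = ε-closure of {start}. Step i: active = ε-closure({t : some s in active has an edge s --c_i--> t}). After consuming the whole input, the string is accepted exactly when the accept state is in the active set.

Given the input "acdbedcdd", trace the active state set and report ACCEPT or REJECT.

Answer: REJECT

Steps:
start: ε-closure({0}) = {0,1,2}
'a' @ 1: {3,4}
'c' @ 2: {5,6}
'd' @ 3: {1,2,7}  ✓accept
'b' @ 4: {3,4}
'e' @ 5: {}  — dead — no transitions
rest 'dcdd' ignored (set empty)
end set {} — state 1 not in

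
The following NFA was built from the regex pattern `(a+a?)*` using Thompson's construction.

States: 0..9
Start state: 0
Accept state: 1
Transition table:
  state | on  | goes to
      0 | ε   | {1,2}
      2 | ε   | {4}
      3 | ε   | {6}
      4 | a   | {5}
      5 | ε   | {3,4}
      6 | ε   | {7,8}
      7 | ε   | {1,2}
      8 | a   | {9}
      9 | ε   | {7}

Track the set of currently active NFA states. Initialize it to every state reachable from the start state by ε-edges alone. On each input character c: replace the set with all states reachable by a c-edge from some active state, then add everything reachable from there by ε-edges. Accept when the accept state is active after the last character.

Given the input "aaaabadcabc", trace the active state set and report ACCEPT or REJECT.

initial (ε-close {0}): {0,1,2,4}
'a' @ 1: {1,2,3,4,5,6,7,8}  [accepting]
'a' @ 2: {1,2,3,4,5,6,7,8,9}  [accepting]
'a' @ 3: {1,2,3,4,5,6,7,8,9}  [accepting]
'a' @ 4: {1,2,3,4,5,6,7,8,9}  [accepting]
'b' @ 5: {}  — state set empty
rest 'adcabc' ignored (set empty)
final: {}; accept 1 not in set

Answer: REJECT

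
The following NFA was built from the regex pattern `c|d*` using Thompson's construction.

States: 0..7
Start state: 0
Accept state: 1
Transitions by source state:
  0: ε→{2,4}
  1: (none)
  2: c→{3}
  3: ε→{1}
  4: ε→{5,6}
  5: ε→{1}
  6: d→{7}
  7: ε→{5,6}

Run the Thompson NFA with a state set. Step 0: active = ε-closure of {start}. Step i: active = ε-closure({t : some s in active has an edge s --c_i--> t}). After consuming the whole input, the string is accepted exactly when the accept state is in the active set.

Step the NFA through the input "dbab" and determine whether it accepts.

Answer: REJECT

Trace:
initial (ε-close {0}): {0,1,2,4,5,6}
'd' @ 1: {1,5,6,7}  ✓accept
'b' @ 2: {}  — dead — no transitions
rest 'ab' ignored (set empty)
final: {}; accept 1 not in set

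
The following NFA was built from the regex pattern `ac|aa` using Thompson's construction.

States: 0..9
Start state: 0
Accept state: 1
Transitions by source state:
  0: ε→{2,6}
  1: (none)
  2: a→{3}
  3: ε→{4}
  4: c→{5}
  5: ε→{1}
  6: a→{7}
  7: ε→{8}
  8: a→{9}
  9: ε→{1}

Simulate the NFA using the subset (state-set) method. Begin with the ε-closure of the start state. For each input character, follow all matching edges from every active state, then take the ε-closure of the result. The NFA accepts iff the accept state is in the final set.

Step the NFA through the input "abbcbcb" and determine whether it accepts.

Answer: REJECT

Steps:
initial (ε-close {0}): {0,2,6}
'a' @ 1: {3,4,7,8}
'b' @ 2: {}  — state set empty
rest 'bcbcb' ignored (set empty)
final: {}; accept 1 not in set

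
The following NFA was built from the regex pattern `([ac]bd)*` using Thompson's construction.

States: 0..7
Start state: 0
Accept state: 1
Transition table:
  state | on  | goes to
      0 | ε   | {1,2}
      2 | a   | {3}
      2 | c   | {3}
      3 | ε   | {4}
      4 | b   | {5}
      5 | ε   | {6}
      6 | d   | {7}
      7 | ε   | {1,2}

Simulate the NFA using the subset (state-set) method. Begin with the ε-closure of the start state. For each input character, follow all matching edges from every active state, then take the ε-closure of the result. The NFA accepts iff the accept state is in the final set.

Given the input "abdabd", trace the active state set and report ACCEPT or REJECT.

initial (ε-close {0}): {0,1,2}
'a' @ 1: {3,4}
'b' @ 2: {5,6}
'd' @ 3: {1,2,7}  (accept∈set)
'a' @ 4: {3,4}
'b' @ 5: {5,6}
'd' @ 6: {1,2,7}  (accept∈set)
end set {1,2,7} — state 1 in

Answer: ACCEPT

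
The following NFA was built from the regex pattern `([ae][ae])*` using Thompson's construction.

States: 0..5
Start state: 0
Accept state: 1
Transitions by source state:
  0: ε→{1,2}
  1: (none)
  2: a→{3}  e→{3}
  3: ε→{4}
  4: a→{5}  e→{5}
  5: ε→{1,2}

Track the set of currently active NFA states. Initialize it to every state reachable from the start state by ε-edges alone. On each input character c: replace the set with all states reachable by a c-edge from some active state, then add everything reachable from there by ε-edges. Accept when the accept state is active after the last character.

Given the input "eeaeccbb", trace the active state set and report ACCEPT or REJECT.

start: ε-closure({0}) = {0,1,2}
'e' @ 1: {3,4}
'e' @ 2: {1,2,5}  ✓accept
'a' @ 3: {3,4}
'e' @ 4: {1,2,5}  ✓accept
'c' @ 5: {}  — dead — no transitions
rest 'cbb' ignored (set empty)
final: {}; accept 1 not in set

Answer: REJECT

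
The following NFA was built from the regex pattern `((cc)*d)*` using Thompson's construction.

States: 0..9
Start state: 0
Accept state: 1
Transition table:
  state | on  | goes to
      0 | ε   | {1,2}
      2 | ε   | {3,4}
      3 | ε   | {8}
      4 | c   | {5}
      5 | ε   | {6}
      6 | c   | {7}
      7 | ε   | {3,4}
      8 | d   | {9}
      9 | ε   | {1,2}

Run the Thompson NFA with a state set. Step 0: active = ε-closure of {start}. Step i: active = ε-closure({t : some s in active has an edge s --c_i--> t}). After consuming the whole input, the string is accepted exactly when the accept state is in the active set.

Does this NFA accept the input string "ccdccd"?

Answer: ACCEPT

Steps:
S₀ = ε-closure({0}) = {0,1,2,3,4,8}
'c' @ 1: {5,6}
'c' @ 2: {3,4,7,8}
'd' @ 3: {1,2,3,4,8,9}  (accept∈set)
'c' @ 4: {5,6}
'c' @ 5: {3,4,7,8}
'd' @ 6: {1,2,3,4,8,9}  (accept∈set)
final: {1,2,3,4,8,9}; accept 1 in set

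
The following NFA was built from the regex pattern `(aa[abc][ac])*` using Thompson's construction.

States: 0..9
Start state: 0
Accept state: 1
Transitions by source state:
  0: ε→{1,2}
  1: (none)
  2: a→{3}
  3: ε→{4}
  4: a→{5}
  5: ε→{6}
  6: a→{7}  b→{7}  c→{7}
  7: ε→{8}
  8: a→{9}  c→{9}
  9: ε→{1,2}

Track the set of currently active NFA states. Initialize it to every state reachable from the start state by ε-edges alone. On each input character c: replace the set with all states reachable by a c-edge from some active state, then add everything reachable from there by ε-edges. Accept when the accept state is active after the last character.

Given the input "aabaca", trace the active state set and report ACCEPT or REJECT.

S₀ = ε-closure({0}) = {0,1,2}
'a' @ 1: {3,4}
'a' @ 2: {5,6}
'b' @ 3: {7,8}
'a' @ 4: {1,2,9}  ✓accept
'c' @ 5: {}  — dead — no transitions
rest 'a' ignored (set empty)
end set {} — state 1 not in

Answer: REJECT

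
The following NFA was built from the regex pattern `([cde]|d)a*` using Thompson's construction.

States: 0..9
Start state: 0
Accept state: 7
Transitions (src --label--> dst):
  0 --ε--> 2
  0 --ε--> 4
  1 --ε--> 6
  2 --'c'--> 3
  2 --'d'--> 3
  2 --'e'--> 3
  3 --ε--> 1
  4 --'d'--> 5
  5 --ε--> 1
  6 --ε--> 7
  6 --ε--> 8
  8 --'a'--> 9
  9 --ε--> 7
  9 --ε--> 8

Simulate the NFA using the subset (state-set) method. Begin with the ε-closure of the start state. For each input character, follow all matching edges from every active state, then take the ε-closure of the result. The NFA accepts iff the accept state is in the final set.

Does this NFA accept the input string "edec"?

start: ε-closure({0}) = {0,2,4}
'e' @ 1: {1,3,6,7,8}  (accept∈set)
'd' @ 2: {}  — state set empty
rest 'ec' ignored (set empty)
end set {} — state 7 not in

Answer: REJECT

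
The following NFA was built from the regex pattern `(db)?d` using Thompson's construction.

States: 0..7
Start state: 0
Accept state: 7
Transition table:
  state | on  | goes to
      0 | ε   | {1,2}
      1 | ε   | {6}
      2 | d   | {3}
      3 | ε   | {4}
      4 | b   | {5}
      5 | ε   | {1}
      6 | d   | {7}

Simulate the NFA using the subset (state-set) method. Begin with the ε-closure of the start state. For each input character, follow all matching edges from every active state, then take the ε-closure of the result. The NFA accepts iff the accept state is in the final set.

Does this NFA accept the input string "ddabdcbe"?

start: ε-closure({0}) = {0,1,2,6}
'd' @ 1: {3,4,7}  (accept∈set)
'd' @ 2: {}  — state set empty
rest 'abdcbe' ignored (set empty)
end set {} — state 7 not in

Answer: REJECT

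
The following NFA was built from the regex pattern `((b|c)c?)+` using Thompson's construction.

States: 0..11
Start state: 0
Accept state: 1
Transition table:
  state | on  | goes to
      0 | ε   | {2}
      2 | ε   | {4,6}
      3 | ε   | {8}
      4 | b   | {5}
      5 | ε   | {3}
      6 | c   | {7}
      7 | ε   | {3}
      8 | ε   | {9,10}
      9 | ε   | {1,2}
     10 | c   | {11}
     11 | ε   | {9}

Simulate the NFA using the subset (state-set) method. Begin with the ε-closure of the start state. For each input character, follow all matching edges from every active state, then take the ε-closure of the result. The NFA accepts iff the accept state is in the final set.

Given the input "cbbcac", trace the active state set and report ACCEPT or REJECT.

initial (ε-close {0}): {0,2,4,6}
'c' @ 1: {1,2,3,4,6,7,8,9,10}  (accept∈set)
'b' @ 2: {1,2,3,4,5,6,8,9,10}  (accept∈set)
'b' @ 3: {1,2,3,4,5,6,8,9,10}  (accept∈set)
'c' @ 4: {1,2,3,4,6,7,8,9,10,11}  (accept∈set)
'a' @ 5: {}  — state set empty
rest 'c' ignored (set empty)
end set {} — state 1 not in

Answer: REJECT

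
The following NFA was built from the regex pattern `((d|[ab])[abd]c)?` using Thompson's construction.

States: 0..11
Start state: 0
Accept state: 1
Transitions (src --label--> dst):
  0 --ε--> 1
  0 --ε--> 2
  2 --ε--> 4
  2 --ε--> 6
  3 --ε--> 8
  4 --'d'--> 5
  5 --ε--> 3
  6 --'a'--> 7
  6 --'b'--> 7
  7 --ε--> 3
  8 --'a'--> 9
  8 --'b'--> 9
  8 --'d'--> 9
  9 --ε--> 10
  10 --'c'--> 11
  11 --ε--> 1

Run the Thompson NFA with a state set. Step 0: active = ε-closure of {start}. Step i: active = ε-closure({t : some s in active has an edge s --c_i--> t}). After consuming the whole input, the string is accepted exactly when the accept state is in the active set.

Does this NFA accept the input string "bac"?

S₀ = ε-closure({0}) = {0,1,2,4,6}
'b' @ 1: {3,7,8}
'a' @ 2: {9,10}
'c' @ 3: {1,11}  [accepting]
end set {1,11} — state 1 in

Answer: ACCEPT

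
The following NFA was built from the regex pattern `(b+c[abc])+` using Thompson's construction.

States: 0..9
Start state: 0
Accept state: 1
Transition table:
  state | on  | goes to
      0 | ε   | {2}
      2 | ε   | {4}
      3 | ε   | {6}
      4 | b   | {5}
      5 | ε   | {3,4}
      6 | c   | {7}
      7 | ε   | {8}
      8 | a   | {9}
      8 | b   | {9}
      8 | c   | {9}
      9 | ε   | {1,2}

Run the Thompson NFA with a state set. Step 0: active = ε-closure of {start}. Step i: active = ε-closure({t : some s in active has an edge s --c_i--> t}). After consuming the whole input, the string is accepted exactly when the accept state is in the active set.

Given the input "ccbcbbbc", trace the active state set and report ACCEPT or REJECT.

initial (ε-close {0}): {0,2,4}
'c' @ 1: {}  — no active states
rest 'cbcbbbc' ignored (set empty)
final: {}; accept 1 not in set

Answer: REJECT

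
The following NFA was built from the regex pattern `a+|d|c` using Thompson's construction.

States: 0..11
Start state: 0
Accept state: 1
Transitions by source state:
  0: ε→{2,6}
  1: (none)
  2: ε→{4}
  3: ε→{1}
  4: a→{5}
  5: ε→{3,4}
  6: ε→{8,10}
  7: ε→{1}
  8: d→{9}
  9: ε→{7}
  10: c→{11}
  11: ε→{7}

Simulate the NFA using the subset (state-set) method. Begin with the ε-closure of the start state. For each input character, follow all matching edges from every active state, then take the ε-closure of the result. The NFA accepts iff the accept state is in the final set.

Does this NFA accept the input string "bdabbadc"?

start: ε-closure({0}) = {0,2,4,6,8,10}
'b' @ 1: {}  — no active states
rest 'dabbadc' ignored (set empty)
final: {}; accept 1 not in set

Answer: REJECT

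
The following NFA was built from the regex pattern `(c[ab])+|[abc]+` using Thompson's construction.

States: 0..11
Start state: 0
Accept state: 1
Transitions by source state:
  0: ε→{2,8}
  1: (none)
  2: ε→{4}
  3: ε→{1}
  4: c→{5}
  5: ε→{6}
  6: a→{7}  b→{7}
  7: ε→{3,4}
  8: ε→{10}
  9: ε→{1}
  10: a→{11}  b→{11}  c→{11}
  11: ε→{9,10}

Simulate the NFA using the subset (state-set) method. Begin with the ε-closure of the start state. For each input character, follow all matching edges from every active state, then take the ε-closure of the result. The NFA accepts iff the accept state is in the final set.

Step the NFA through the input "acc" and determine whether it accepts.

Answer: ACCEPT

Steps:
initial (ε-close {0}): {0,2,4,8,10}
'a' @ 1: {1,9,10,11}  (accept∈set)
'c' @ 2: {1,9,10,11}  (accept∈set)
'c' @ 3: {1,9,10,11}  (accept∈set)
final: {1,9,10,11}; accept 1 in set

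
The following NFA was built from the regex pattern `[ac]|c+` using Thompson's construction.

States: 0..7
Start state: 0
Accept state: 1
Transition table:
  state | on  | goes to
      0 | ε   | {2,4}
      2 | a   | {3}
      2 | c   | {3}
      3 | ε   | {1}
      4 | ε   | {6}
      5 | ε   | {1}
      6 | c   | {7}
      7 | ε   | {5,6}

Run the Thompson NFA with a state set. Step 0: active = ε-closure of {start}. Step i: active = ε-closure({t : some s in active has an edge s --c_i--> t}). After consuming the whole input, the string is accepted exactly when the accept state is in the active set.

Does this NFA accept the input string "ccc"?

initial (ε-close {0}): {0,2,4,6}
'c' @ 1: {1,3,5,6,7}  ✓accept
'c' @ 2: {1,5,6,7}  ✓accept
'c' @ 3: {1,5,6,7}  ✓accept
final: {1,5,6,7}; accept 1 in set

Answer: ACCEPT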